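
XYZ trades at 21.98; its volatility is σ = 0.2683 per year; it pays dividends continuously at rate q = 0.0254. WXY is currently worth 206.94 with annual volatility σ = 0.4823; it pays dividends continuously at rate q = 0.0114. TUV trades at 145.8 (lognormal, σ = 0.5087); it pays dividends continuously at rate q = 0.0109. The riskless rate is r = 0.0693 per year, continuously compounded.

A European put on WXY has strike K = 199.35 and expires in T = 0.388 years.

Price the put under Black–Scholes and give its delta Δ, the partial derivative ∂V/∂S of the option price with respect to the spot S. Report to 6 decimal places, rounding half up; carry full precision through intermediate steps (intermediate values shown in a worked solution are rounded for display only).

σ√T = 0.4823·√0.388 = 0.300423
d₁ = (ln(S/K) + (r−q+σ²/2)T) / (σ√T) = (ln(206.94/199.35) + (0.0693−0.0114+0.4823²/2)·0.388) / 0.300423 = (0.037367 + 0.067592) / 0.300423 = 0.349371
d₂ = d₁ − σ√T = 0.349371 − 0.300423 = 0.048948
e^{−rT} = 0.973470
e^{−qT} = 0.995587
N(−d₁) = 0.363405,  N(−d₂) = 0.480480
Put price V = K·e^{−rT}·N(−d₂) − S·e^{−qT}·N(−d₁) = 93.242621 − 74.871228 = 18.371393
Δ = −e^{−qT}·N(−d₁) = -0.361802

price = 18.371393
Δ = -0.361802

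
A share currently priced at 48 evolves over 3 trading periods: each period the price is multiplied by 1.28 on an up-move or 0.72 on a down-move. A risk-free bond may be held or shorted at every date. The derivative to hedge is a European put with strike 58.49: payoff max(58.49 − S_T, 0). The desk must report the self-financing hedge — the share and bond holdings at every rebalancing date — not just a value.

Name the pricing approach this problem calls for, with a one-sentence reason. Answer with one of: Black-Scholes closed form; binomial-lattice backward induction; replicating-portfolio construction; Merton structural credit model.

framework: replicating-portfolio construction

Key observation: what is demanded is not a single number but the (Δ, B) position at each node of the 1.28/0.72 tree starting at 48; constructing those positions is the replicating-portfolio method.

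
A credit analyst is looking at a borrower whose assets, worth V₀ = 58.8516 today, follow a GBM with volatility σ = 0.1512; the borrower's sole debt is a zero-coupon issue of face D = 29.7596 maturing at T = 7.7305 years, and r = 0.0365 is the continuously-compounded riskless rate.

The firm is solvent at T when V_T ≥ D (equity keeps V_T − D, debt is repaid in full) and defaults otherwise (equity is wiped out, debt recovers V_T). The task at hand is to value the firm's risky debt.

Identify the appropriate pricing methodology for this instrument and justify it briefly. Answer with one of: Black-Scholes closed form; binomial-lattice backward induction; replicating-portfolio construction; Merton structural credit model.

framework: Merton structural credit model

Key observation: assets follow a GBM and default happens iff V_T < 29.7596; valuing claims on that split (equity as a call, risky debt as the residual) is the structural model's definition.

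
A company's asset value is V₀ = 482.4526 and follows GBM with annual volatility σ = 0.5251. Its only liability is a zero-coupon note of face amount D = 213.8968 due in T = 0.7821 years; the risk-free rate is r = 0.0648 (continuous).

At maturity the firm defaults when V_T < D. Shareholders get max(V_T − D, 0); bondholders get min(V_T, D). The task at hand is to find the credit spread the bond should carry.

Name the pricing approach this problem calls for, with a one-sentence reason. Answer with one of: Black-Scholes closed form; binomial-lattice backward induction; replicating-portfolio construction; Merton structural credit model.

Key observation: the question is about default risk generated by asset-value dynamics against a debt face of 213.8968 — the structural framework prices exactly that.

framework: Merton structural credit model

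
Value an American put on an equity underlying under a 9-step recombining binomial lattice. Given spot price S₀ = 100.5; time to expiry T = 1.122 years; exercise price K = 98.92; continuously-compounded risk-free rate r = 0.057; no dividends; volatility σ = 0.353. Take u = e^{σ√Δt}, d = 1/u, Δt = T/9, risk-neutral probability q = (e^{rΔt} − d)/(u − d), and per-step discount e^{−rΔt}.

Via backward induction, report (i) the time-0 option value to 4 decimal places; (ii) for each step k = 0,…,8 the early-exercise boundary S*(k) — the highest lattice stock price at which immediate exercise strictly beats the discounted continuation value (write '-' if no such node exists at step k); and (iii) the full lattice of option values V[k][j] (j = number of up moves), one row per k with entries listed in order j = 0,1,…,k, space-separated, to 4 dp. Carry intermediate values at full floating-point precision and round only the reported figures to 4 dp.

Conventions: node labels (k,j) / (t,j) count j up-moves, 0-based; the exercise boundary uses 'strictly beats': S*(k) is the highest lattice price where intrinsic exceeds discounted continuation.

price = 11.7722
boundary = - - - 69.1477 61.0447 69.1477 61.0447 69.1477 78.3262
tree:
11.7722
16.5282 7.1356
22.5442 10.6867 3.6498
29.7723 15.5641 5.9119 1.4166
37.8753 21.9387 9.3464 2.5264 0.3156
45.0287 29.7723 14.3381 4.4368 0.6324 0.0000
51.3439 37.8753 21.1741 7.6367 1.2672 0.0000 0.0000
56.9190 45.0287 29.7723 12.7900 2.5393 0.0000 0.0000 0.0000
61.8408 51.3439 37.8753 20.5938 5.0885 0.0000 0.0000 0.0000 0.0000
66.1859 56.9190 45.0287 29.7723 10.1969 0.0000 0.0000 0.0000 0.0000 0.0000

Δt=0.12467, u=1.13274, d=0.88282, q=0.49742, disc=e^(-rΔt)=0.99292
k=9 terminal: V=max(K-S,0) → 66.1859 56.9190 45.0287 29.7723 10.1969 0.0000 0.0000 0.0000 0.0000 0.0000
k=8: j=0 S=37.0792 intr=61.8408 cont=61.1404 V=61.8408[EX]; j=1 S=47.5761 intr=51.3439 cont=50.6435 V=51.3439[EX]; j=2 S=61.0447 intr=37.8753 cont=37.1749 V=37.8753[EX]; j=3 S=78.3262 intr=20.5938 cont=19.8934 V=20.5938[EX]; j=4 S=100.5000 intr=0.0000 cont=5.0885 V=5.0885[hold]; j=5 S=128.9511 intr=0.0000 cont=0.0000 V=0.0000[hold]; j=6 S=165.4566 intr=0.0000 cont=0.0000 V=0.0000[hold]; j=7 S=212.2967 intr=0.0000 cont=0.0000 V=0.0000[hold]; j=8 S=272.3969 intr=0.0000 cont=0.0000 V=0.0000[hold]  S*(8)=78.3262
k=7: j=0 S=42.0010 intr=56.9190 cont=56.2186 V=56.9190[EX]; j=1 S=53.8913 intr=45.0287 cont=44.3283 V=45.0287[EX]; j=2 S=69.1477 intr=29.7723 cont=29.0719 V=29.7723[EX]; j=3 S=88.7231 intr=10.1969 cont=12.7900 V=12.7900[hold]; j=4 S=113.8402 intr=0.0000 cont=2.5393 V=2.5393[hold]; j=5 S=146.0678 intr=0.0000 cont=0.0000 V=0.0000[hold]; j=6 S=187.4190 intr=0.0000 cont=0.0000 V=0.0000[hold]; j=7 S=240.4765 intr=0.0000 cont=0.0000 V=0.0000[hold]  S*(7)=69.1477
k=6: j=0 S=47.5761 intr=51.3439 cont=50.6435 V=51.3439[EX]; j=1 S=61.0447 intr=37.8753 cont=37.1749 V=37.8753[EX]; j=2 S=78.3262 intr=20.5938 cont=21.1741 V=21.1741[hold]; j=3 S=100.5000 intr=0.0000 cont=7.6367 V=7.6367[hold]; j=4 S=128.9511 intr=0.0000 cont=1.2672 V=1.2672[hold]; j=5 S=165.4566 intr=0.0000 cont=0.0000 V=0.0000[hold]; j=6 S=212.2967 intr=0.0000 cont=0.0000 V=0.0000[hold]  S*(6)=61.0447
k=5: j=0 S=53.8913 intr=45.0287 cont=44.3283 V=45.0287[EX]; j=1 S=69.1477 intr=29.7723 cont=29.3585 V=29.7723[EX]; j=2 S=88.7231 intr=10.1969 cont=14.3381 V=14.3381[hold]; j=3 S=113.8402 intr=0.0000 cont=4.4368 V=4.4368[hold]; j=4 S=146.0678 intr=0.0000 cont=0.6324 V=0.6324[hold]; j=5 S=187.4190 intr=0.0000 cont=0.0000 V=0.0000[hold]  S*(5)=69.1477
k=4: j=0 S=61.0447 intr=37.8753 cont=37.1749 V=37.8753[EX]; j=1 S=78.3262 intr=20.5938 cont=21.9387 V=21.9387[hold]; j=2 S=100.5000 intr=0.0000 cont=9.3464 V=9.3464[hold]; j=3 S=128.9511 intr=0.0000 cont=2.5264 V=2.5264[hold]; j=4 S=165.4566 intr=0.0000 cont=0.3156 V=0.3156[hold]  S*(4)=61.0447
k=3: j=0 S=69.1477 intr=29.7723 cont=29.7361 V=29.7723[EX]; j=1 S=88.7231 intr=10.1969 cont=15.5641 V=15.5641[hold]; j=2 S=113.8402 intr=0.0000 cont=5.9119 V=5.9119[hold]; j=3 S=146.0678 intr=0.0000 cont=1.4166 V=1.4166[hold]  S*(3)=69.1477
k=2: j=0 S=78.3262 intr=20.5938 cont=22.5442 V=22.5442[hold]; j=1 S=100.5000 intr=0.0000 cont=10.6867 V=10.6867[hold]; j=2 S=128.9511 intr=0.0000 cont=3.6498 V=3.6498[hold]  S*(2)=-
k=1: j=0 S=88.7231 intr=10.1969 cont=16.5282 V=16.5282[hold]; j=1 S=113.8402 intr=0.0000 cont=7.1356 V=7.1356[hold]  S*(1)=-
k=0: j=0 S=100.5000 intr=0.0000 cont=11.7722 V=11.7722[hold]  S*(0)=-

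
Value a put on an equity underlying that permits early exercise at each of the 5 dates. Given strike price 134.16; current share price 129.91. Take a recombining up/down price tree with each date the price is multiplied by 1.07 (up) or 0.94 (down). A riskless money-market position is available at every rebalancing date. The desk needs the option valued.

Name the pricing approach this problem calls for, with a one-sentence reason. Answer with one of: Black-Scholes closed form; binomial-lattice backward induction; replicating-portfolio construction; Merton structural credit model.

framework: binomial-lattice backward induction

Key observation: the put (strike 134.16 on spot 129.91) is American-style on a 5-step discrete price model, so the early-exercise decision at every node requires stepwise backward valuation — a closed form cannot price the exercise right.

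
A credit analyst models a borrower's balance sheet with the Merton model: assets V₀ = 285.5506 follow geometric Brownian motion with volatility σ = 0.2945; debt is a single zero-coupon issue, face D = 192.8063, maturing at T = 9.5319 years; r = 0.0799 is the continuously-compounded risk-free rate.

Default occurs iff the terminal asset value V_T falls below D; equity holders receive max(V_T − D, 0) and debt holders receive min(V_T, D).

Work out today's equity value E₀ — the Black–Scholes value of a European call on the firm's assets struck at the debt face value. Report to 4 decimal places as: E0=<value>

Work the structural quantities from V₀ = 285.5506 against face 192.8063:
d₁ = [ln(V₀/D) + (r + σ²/2)T] / (σ√T)
   = [ln(285.5506/192.8063) + (0.0799 + 0.5·0.2945²)·9.5319] / (0.2945·√9.5319)
   = [0.392733 + 1.174951] / 0.909233 = 1.724184
d₂ = d₁ − σ√T = 1.724184 − 0.909233 = 0.814951
N(d₁) = 0.957663,  N(d₂) = 0.792450,  e^(−rT) = 0.466919
E₀ = V₀·N(d₁) − D·e^(−rT)·N(d₂)
   = 285.5506·0.957663 − 192.8063·0.466919·0.792450 = 202.120862

E0=202.1209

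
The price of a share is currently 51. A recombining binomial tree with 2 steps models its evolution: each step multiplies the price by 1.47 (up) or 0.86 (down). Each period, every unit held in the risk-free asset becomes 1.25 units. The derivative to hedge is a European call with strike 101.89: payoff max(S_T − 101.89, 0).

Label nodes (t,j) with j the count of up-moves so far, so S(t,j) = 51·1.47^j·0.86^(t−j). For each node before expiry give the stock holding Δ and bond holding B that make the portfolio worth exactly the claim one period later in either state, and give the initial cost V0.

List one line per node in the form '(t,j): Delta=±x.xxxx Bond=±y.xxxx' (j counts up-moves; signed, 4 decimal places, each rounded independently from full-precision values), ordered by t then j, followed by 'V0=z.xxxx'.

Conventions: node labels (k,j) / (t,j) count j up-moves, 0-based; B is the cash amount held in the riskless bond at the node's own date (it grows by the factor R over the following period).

No-arbitrage ⇒ martingale measure with p* = (R−d)/(u−d) = 0.6393.
At maturity the claim pays: V(2,0)=0.0000, V(2,1)=0.0000, V(2,2)=8.3159
Node (1,0) S=43.8600: V=(p*·0.0000+(1−p*)·0.0000)/1.25=0.0000; Δ=(0.0000−0.0000)/(64.4742−37.7196)=0.0000; B=V−Δ·S=0.0000
Node (1,1) S=74.9700: V=(p*·8.3159+(1−p*)·0.0000)/1.25=4.2534; Δ=(8.3159−0.0000)/(110.2059−64.4742)=0.1818; B=V−Δ·S=-9.3792
Node (0,0) S=51.0000: V=(p*·4.2534+(1−p*)·0.0000)/1.25=2.1755; Δ=(4.2534−0.0000)/(74.9700−43.8600)=0.1367; B=V−Δ·S=-4.7973
Sanity check at the root: Δ(0,0)·S0 + B(0,0) reproduces V0 = 2.1755.

(0,0): Delta=0.1367 Bond=-4.7973
(1,0): Delta=0.0000 Bond=0.0000
(1,1): Delta=0.1818 Bond=-9.3792
V0=2.1755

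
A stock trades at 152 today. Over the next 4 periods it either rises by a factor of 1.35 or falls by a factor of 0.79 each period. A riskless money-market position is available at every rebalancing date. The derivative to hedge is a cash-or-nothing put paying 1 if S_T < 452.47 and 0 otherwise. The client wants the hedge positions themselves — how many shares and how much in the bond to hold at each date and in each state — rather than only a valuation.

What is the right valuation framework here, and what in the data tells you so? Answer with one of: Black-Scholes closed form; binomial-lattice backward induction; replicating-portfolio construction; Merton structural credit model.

framework: replicating-portfolio construction

Key observation: the deliverable is the dynamic trading strategy on the 4-step tree (spot 152, moves 1.35 and 0.79), so the valuation must go through the node-by-node replicating-portfolio solve.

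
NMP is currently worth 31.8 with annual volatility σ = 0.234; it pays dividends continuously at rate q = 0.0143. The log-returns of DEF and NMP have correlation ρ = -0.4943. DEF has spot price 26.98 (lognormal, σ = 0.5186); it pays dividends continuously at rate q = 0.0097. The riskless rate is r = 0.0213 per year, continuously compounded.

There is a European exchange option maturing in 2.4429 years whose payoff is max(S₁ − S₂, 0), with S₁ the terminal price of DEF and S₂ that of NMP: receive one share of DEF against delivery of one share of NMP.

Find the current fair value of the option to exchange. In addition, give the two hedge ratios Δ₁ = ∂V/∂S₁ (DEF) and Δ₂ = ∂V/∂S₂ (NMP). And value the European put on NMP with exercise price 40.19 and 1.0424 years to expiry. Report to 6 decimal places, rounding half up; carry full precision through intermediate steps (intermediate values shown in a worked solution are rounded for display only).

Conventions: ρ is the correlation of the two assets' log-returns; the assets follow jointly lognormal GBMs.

exchange price = 9.266029
Δ1 = 0.630474
Δ2 = -0.243527
price(NMP put K=40.19) = 8.742833

σ_eff = √(σ₁² + σ₂² − 2ρσ₁σ₂) = √(0.5186² + 0.234² − 2·-0.4943·0.5186·0.234) = 0.666086
d₁ = (ln(S₁/S₂) + (q₂ − q₁ + σ_eff²/2)T) / (σ_eff√T) = (ln(26.98/31.8) + (0.0143 − 0.0097 + 0.221835)·2.4429) / 1.041078 = 0.373448
d₂ = d₁ − σ_eff√T = 0.373448 − 1.041078 = -0.667630
N(d₁) = 0.645593,  N(d₂) = 0.252185
V = S₁·e^{−q₁T}·N(d₁) − S₂·e^{−q₂T}·N(d₂) = 17.010198 − 7.744169 = 9.266029
Δ₁ = e^{−q₁T}·N(d₁) = 0.630474;  Δ₂ = −e^{−q₂T}·N(d₂) = -0.243527
[vanilla: NMP put K=40.19]
σ√T = 0.234·√1.0424 = 0.238909
d₁ = (ln(S/K) + (r−q+σ²/2)T) / (σ√T) = (ln(31.8/40.19) + (0.0213−0.0143+0.234²/2)·1.0424) / 0.238909 = (-0.234152 + 0.035836) / 0.238909 = -0.830090
d₂ = d₁ − σ√T = -0.830090 − 0.238909 = -1.069000
e^{−rT} = 0.978042
e^{−qT} = 0.985204
N(−d₁) = 0.796756,  N(−d₂) = 0.857465
price = K·e^{−rT}·N(−d₂) − S·e^{−qT}·N(−d₁) = 33.704800 − 24.961967 = 8.742833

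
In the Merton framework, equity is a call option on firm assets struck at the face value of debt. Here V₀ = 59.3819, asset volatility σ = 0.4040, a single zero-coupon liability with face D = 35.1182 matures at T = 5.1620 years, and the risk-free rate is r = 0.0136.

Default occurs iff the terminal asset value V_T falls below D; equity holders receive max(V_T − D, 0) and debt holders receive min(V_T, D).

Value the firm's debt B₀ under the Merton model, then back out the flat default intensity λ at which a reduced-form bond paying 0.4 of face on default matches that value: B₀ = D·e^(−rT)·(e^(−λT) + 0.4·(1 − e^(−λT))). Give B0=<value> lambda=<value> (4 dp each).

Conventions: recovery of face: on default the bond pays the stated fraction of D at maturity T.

B0=26.7898 lambda=0.0699

With assets at 59.3819 and a single debt payment of 35.1182 at 5.1620 years:
d₁ = [ln(V₀/D) + (r + σ²/2)T] / (σ√T)
   = [ln(59.3819/35.1182) + (0.0136 + 0.5·0.4040²)·5.1620] / (0.4040·√5.1620)
   = [0.525270 + 0.491464] / 0.917889 = 1.107686
d₂ = d₁ − σ√T = 1.107686 − 0.917889 = 0.189797
N(d₁) = 0.866001,  N(d₂) = 0.575266,  e^(−rT) = 0.932204
E₀ = V₀·N(d₁) − D·e^(−rT)·N(d₂)
   = 59.3819·0.866001 − 35.1182·0.932204·0.575266 = 32.592132
B₀ = V₀ − E₀ = 59.3819 − 32.592132 = 26.789768
e^(−λT) = (B₀·e^(rT)/D − 0.4)/(1 − 0.4) = (26.7898·1.072726/35.1182 − 0.4)/0.6 = 0.69720917
λ = −ln(0.69720917)/5.1620 = 0.069870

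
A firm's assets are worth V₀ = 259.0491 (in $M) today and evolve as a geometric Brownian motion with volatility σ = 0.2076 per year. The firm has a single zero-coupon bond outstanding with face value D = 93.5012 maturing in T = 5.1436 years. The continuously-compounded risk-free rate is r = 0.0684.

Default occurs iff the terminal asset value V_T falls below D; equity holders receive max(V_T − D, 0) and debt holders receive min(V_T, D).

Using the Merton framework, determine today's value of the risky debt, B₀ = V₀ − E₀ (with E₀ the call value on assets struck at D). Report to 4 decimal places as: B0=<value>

B0=65.7380

Equity is a call on the firm's assets struck at D = 93.5012:
d₁ = [ln(V₀/D) + (r + σ²/2)T] / (σ√T)
   = [ln(259.0491/93.5012) + (0.0684 + 0.5·0.2076²)·5.1436] / (0.2076·√5.1436)
   = [1.019043 + 0.462661] / 0.470827 = 3.147028
d₂ = d₁ − σ√T = 3.147028 − 0.470827 = 2.676202
N(d₁) = 0.999175,  N(d₂) = 0.996277,  e^(−rT) = 0.703405
E₀ = V₀·N(d₁) − D·e^(−rT)·N(d₂)
   = 259.0491·0.999175 − 93.5012·0.703405·0.996277 = 193.311103
B₀ = V₀ − E₀ = 259.0491 − 193.311103 = 65.737997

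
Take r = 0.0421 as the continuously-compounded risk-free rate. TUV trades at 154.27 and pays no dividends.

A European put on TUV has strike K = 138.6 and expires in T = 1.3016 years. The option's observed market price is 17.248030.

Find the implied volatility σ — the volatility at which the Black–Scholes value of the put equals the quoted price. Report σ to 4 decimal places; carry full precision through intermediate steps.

At σ = 0.4243 the Black–Scholes value reproduces the quote:
σ√T = 0.4243·√1.3016 = 0.484074
d₁ = (ln(S/K) + (r+σ²/2)T) / (σ√T) = (ln(154.27/138.6) + (0.0421+0.4243²/2)·1.3016) / 0.484074 = (0.107112 + 0.171961) / 0.484074 = 0.576510
d₂ = d₁ − σ√T = 0.576510 − 0.484074 = 0.092436
e^{−rT} = 0.946677
N(−d₁) = 0.282135,  N(−d₂) = 0.463176
V = K·e^{−rT}·N(−d₂) − S·N(−d₁) = 60.773047 − 43.525017 = 17.248030 (the quoted price), and the Black–Scholes price is strictly increasing in σ, so σ is unique

sigma = 0.4243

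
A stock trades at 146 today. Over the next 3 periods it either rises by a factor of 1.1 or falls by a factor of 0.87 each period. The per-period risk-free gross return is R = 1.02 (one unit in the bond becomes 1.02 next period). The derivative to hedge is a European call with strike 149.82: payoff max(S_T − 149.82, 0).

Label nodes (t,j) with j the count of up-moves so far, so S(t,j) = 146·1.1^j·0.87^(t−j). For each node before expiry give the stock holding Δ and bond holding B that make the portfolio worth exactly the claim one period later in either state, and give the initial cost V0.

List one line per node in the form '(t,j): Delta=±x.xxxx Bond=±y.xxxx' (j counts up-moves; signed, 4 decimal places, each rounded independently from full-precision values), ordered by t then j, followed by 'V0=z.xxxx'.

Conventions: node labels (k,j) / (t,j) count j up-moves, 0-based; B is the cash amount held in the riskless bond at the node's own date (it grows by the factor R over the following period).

Since d<R<u, set p* = (R−d)/(u−d) = 0.6522; price each node as the discounted p*-expectation of its children.
Terminal payoffs: V(3,0)=0.0000, V(3,1)=0.0000, V(3,2)=3.8742, V(3,3)=44.5060
  t=2,j=0: stock 110.5074 → up 121.5581 (V=0.0000), down 96.1414 (V=0.0000). Price 0.0000; hedge Δ=0.0000, bond B=0.0000.
  t=2,j=1: stock 139.7220 → up 153.6942 (V=3.8742), down 121.5581 (V=0.0000). Price 2.4771; hedge Δ=0.1206, bond B=-14.3672.
  t=2,j=2: stock 176.6600 → up 194.3260 (V=44.5060), down 153.6942 (V=3.8742). Price 29.7776; hedge Δ=1.0000, bond B=-146.8824.
  t=1,j=0: stock 127.0200 → up 139.7220 (V=2.4771), down 110.5074 (V=0.0000). Price 1.5838; hedge Δ=0.0848, bond B=-9.1862.
  t=1,j=1: stock 160.6000 → up 176.6600 (V=29.7776), down 139.7220 (V=2.4771). Price 19.8841; hedge Δ=0.7391, bond B=-98.8139.
  t=0,j=0: stock 146.0000 → up 160.6000 (V=19.8841), down 127.0200 (V=1.5838). Price 13.2537; hedge Δ=0.5450, bond B=-66.3128.
Sanity check at the root: Δ(0,0)·S0 + B(0,0) reproduces V0 = 13.2537.

(0,0): Delta=0.5450 Bond=-66.3128
(1,0): Delta=0.0848 Bond=-9.1862
(1,1): Delta=0.7391 Bond=-98.8139
(2,0): Delta=0.0000 Bond=0.0000
(2,1): Delta=0.1206 Bond=-14.3672
(2,2): Delta=1.0000 Bond=-146.8824
V0=13.2537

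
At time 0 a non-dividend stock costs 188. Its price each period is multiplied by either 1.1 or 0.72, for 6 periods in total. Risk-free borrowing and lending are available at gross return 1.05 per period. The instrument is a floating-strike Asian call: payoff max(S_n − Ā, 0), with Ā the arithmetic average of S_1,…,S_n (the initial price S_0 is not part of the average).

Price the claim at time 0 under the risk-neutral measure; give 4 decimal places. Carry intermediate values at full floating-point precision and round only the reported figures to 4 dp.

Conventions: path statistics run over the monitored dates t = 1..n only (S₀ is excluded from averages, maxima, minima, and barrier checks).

No-arbitrage gives p* = (R−d)/(u−d) = 0.8684: enumerate every path, weight its payoff by its p*-probability, and discount by R^6.
Enumerate all 2^6 = 64 price paths (U = up ×1.1, D = down ×0.72); each path with k up-moves has probability p*^k·(1−p*)^(6−k).
DDDDDD: Ā=69.3467, payoff=0.0000, prob=0.000005
UDDDDD: Ā=105.9463, payoff=0.0000, prob=0.000034
DUDDDD: Ā=94.0397, payoff=0.0000, prob=0.000034
UUDDDD: Ā=143.6717, payoff=0.0000, prob=0.000226
DDUDDD: Ā=85.4669, payoff=0.0000, prob=0.000034
UDUDDD: Ā=130.5744, payoff=0.0000, prob=0.000226
DUUDDD: Ā=118.6677, payoff=0.0000, prob=0.000226
UUUDDD: Ā=181.2979, payoff=0.0000, prob=0.001492
DDDUDD: Ā=79.2945, payoff=0.0000, prob=0.000034
UDDUDD: Ā=121.1443, payoff=0.0000, prob=0.000226
DUDUDD: Ā=109.2376, payoff=0.0000, prob=0.000226
UUDUDD: Ā=166.8908, payoff=0.0000, prob=0.001492
DDUUDD: Ā=100.6648, payoff=0.0000, prob=0.000226
UDUUDD: Ā=153.7935, payoff=0.0000, prob=0.001492
DUUUDD: Ā=141.8868, payoff=0.0000, prob=0.001492
UUUUDD: Ā=216.7716, payoff=0.0000, prob=0.009847
DDDDUD: Ā=74.8503, payoff=0.0000, prob=0.000034
UDDDUD: Ā=114.3547, payoff=0.0000, prob=0.000226
DUDDUD: Ā=102.4480, payoff=0.0000, prob=0.000226
UUDDUD: Ā=156.5178, payoff=0.0000, prob=0.001492
DDUDUD: Ā=93.8752, payoff=0.0000, prob=0.000226
UDUDUD: Ā=143.4204, payoff=0.0000, prob=0.001492
DUUDUD: Ā=131.5138, payoff=0.0000, prob=0.001492
UUUDUD: Ā=200.9238, payoff=0.0000, prob=0.009847
DDDUUD: Ā=87.7028, payoff=0.0000, prob=0.000226
UDDUUD: Ā=133.9903, payoff=0.0000, prob=0.001492
DUDUUD: Ā=122.0837, payoff=0.0000, prob=0.001492
UUDUUD: Ā=186.5167, payoff=0.0000, prob=0.009847
DDUUUD: Ā=113.5109, payoff=0.0000, prob=0.001492
UDUUUD: Ā=173.4194, payoff=0.0000, prob=0.009847
DUUUUD: Ā=161.5127, payoff=0.0000, prob=0.009847
UUUUUD: Ā=246.7556, payoff=0.0000, prob=0.064989
DDDDDU: Ā=71.6505, payoff=0.0000, prob=0.000034
UDDDDU: Ā=109.4661, payoff=0.0000, prob=0.000226
DUDDDU: Ā=97.5594, payoff=0.0000, prob=0.000226
UUDDDU: Ā=149.0491, payoff=0.0000, prob=0.001492
DDUDDU: Ā=88.9866, payoff=0.0000, prob=0.000226
UDUDDU: Ā=135.9518, payoff=0.0000, prob=0.001492
DUUDDU: Ā=124.0451, payoff=0.0000, prob=0.001492
UUUDDU: Ā=189.5134, payoff=0.0000, prob=0.009847
DDDUDU: Ā=82.8142, payoff=0.0000, prob=0.000226
UDDUDU: Ā=126.5217, payoff=0.0000, prob=0.001492
DUDUDU: Ā=114.6151, payoff=0.0000, prob=0.001492
UUDUDU: Ā=175.1063, payoff=0.0000, prob=0.009847
DDUUDU: Ā=106.0423, payoff=0.0000, prob=0.001492
UDUUDU: Ā=162.0090, payoff=0.0000, prob=0.009847
DUUUDU: Ā=150.1023, payoff=0.0000, prob=0.009847
UUUUDU: Ā=229.3230, payoff=0.0000, prob=0.064989
DDDDUU: Ā=78.3701, payoff=0.0000, prob=0.000226
UDDDUU: Ā=119.7321, payoff=0.0000, prob=0.001492
DUDDUU: Ā=107.8254, payoff=0.0000, prob=0.001492
UUDDUU: Ā=164.7332, payoff=0.0000, prob=0.009847
DDUDUU: Ā=99.2526, payoff=0.0000, prob=0.001492
UDUDUU: Ā=151.6359, payoff=0.0000, prob=0.009847
DUUDUU: Ā=139.7292, payoff=2.9608, prob=0.009847
UUUDUU: Ā=213.4752, payoff=4.5234, prob=0.064989
DDDUUU: Ā=93.0802, payoff=0.3169, prob=0.001492
UDDUUU: Ā=142.2058, payoff=0.4842, prob=0.009847
DUDUUU: Ā=130.2992, payoff=12.3909, prob=0.009847
UUDUUU: Ā=199.0682, payoff=18.9305, prob=0.064989
DDUUUU: Ā=121.7264, payoff=20.9637, prob=0.009847
UDUUUU: Ā=185.9708, payoff=32.0278, prob=0.064989
DUUUUU: Ā=174.0642, payoff=43.9345, prob=0.064989
UUUUUU: Ā=265.9314, payoff=67.1221, prob=0.428926
Price = Σ prob·payoff / R^6 = 35.614157 / 1.340096 = 26.5758

price = 26.5758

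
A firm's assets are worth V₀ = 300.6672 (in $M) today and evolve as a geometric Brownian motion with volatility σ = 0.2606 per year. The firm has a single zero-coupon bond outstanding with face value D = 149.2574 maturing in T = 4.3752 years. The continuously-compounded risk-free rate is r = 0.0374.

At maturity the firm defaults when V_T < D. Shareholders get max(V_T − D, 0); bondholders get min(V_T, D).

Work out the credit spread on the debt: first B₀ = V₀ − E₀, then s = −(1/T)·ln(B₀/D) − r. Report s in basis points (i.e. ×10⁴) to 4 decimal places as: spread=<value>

With assets at 300.6672 and a single debt payment of 149.2574 at 4.3752 years:
d₁ = [ln(V₀/D) + (r + σ²/2)T] / (σ√T)
   = [ln(300.6672/149.2574) + (0.0374 + 0.5·0.2606²)·4.3752] / (0.2606·√4.3752)
   = [0.700332 + 0.312198] / 0.545096 = 1.857523
d₂ = d₁ − σ√T = 1.857523 − 0.545096 = 1.312427
N(d₁) = 0.968382,  N(d₂) = 0.905312,  e^(−rT) = 0.849054
E₀ = V₀·N(d₁) − D·e^(−rT)·N(d₂)
   = 300.6672·0.968382 − 149.2574·0.849054·0.905312 = 176.432592
B₀ = V₀ − E₀ = 300.6672 − 176.432592 = 124.234608
spread = −(1/T)·ln(B₀/D) − r = −(1/4.3752)·ln(124.234608/149.2574) − 0.0374 = 0.00454107
in basis points: 0.00454107 × 10⁴ = 45.4107 bp

spread=45.4107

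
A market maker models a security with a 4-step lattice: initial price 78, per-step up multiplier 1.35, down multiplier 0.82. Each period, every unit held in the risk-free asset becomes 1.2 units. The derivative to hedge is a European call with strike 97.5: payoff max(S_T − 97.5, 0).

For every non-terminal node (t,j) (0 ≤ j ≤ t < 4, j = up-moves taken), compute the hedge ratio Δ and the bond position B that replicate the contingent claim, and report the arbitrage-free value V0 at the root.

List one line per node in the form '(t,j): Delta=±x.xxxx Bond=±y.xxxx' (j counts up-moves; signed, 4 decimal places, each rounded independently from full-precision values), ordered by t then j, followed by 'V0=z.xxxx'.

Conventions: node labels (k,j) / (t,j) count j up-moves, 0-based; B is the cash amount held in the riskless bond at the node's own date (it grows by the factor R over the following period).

(0,0): Delta=0.8906 Bond=-36.8260
(1,0): Delta=0.6304 Bond=-27.5541
(1,1): Delta=0.9529 Bond=-50.7585
(2,0): Delta=0.0000 Bond=0.0000
(2,1): Delta=0.7816 Bond=-46.1169
(2,2): Delta=0.9940 Bond=-66.7497
(3,0): Delta=0.0000 Bond=0.0000
(3,1): Delta=0.0000 Bond=0.0000
(3,2): Delta=0.9690 Bond=-77.1852
(3,3): Delta=1.0000 Bond=-81.2500
V0=32.6377

No-arbitrage ⇒ martingale measure with p* = (R−d)/(u−d) = 0.7170.
At maturity the claim pays: V(4,0)=0.0000, V(4,1)=0.0000, V(4,2)=0.0000, V(4,3)=59.8656, V(4,4)=161.5775
(3,0): S=43.0067. Δ = (V_up−V_dn)/(S_up−S_dn) = (0.0000−0.0000)/(58.0591−35.2655) = 0.0000. V = [p*·0.0000 + (1−p*)·0.0000]/1.2 = 0.0000. B = V − Δ·S = 0.0000.
(3,1): S=70.8037. Δ = (V_up−V_dn)/(S_up−S_dn) = (0.0000−0.0000)/(95.5850−58.0591) = 0.0000. V = [p*·0.0000 + (1−p*)·0.0000]/1.2 = 0.0000. B = V − Δ·S = 0.0000.
(3,2): S=116.5671. Δ = (V_up−V_dn)/(S_up−S_dn) = (59.8656−0.0000)/(157.3656−95.5850) = 0.9690. V = [p*·59.8656 + (1−p*)·0.0000]/1.2 = 35.7687. B = V − Δ·S = -77.1852.
(3,3): S=191.9093. Δ = (V_up−V_dn)/(S_up−S_dn) = (161.5775−59.8656)/(259.0775−157.3656) = 1.0000. V = [p*·161.5775 + (1−p*)·59.8656]/1.2 = 110.6593. B = V − Δ·S = -81.2500.
(2,0): S=52.4472. Δ = (V_up−V_dn)/(S_up−S_dn) = (0.0000−0.0000)/(70.8037−43.0067) = 0.0000. V = [p*·0.0000 + (1−p*)·0.0000]/1.2 = 0.0000. B = V − Δ·S = 0.0000.
(2,1): S=86.3460. Δ = (V_up−V_dn)/(S_up−S_dn) = (35.7687−0.0000)/(116.5671−70.8037) = 0.7816. V = [p*·35.7687 + (1−p*)·0.0000]/1.2 = 21.3713. B = V − Δ·S = -46.1169.
(2,2): S=142.1550. Δ = (V_up−V_dn)/(S_up−S_dn) = (110.6593−35.7687)/(191.9093−116.5671) = 0.9940. V = [p*·110.6593 + (1−p*)·35.7687]/1.2 = 74.5532. B = V − Δ·S = -66.7497.
(1,0): S=63.9600. Δ = (V_up−V_dn)/(S_up−S_dn) = (21.3713−0.0000)/(86.3460−52.4472) = 0.6304. V = [p*·21.3713 + (1−p*)·0.0000]/1.2 = 12.7690. B = V − Δ·S = -27.5541.
(1,1): S=105.3000. Δ = (V_up−V_dn)/(S_up−S_dn) = (74.5532−21.3713)/(142.1550−86.3460) = 0.9529. V = [p*·74.5532 + (1−p*)·21.3713]/1.2 = 49.5847. B = V − Δ·S = -50.7585.
(0,0): S=78.0000. Δ = (V_up−V_dn)/(S_up−S_dn) = (49.5847−12.7690)/(105.3000−63.9600) = 0.8906. V = [p*·49.5847 + (1−p*)·12.7690]/1.2 = 32.6377. B = V − Δ·S = -36.8260.
Verification: the root portfolio costs Δ(0,0)·S0 + B(0,0) = 32.6377, matching V0.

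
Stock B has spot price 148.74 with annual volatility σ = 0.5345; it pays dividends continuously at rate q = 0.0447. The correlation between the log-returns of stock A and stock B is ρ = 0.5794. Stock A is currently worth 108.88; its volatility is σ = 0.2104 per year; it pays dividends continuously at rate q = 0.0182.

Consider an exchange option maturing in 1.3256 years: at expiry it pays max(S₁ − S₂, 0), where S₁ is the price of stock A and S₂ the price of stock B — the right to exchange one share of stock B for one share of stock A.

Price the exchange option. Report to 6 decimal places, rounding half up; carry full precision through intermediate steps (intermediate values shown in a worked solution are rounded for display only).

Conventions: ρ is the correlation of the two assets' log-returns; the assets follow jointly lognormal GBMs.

exchange price = 11.498349

σ_eff = √(σ₁² + σ₂² − 2ρσ₁σ₂) = √(0.2104² + 0.5345² − 2·0.5794·0.2104·0.5345) = 0.446812
d₁ = (ln(S₁/S₂) + (q₂ − q₁ + σ_eff²/2)T) / (σ_eff√T) = (ln(108.88/148.74) + (0.0447 − 0.0182 + 0.099821)·1.3256) / 0.514436 = -0.280896
d₂ = d₁ − σ_eff√T = -0.280896 − 0.514436 = -0.795332
N(d₁) = 0.389395,  N(d₂) = 0.213210
V = S₁·e^{−q₁T}·N(d₁) − S₂·e^{−q₂T}·N(d₂) = 41.386709 − 29.888360 = 11.498349
Key observation: r never enters — measured in units of stock B, the claim is a call on S₁/S₂ struck at 1, so only the dividend yields and σ_eff matter.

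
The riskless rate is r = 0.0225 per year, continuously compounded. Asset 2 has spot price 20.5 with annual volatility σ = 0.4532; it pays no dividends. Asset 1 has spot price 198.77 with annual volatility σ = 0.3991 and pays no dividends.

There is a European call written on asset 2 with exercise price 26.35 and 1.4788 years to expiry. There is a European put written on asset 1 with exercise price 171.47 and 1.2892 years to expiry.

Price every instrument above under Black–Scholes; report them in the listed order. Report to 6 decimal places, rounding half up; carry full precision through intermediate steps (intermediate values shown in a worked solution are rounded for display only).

price(asset 2 call K=26.35) = 2.871692
price(asset 1 put K=171.47) = 19.051277

[asset 2 call K=26.35]
σ√T = 0.4532·√1.4788 = 0.551118
d₁ = (ln(S/K) + (r+σ²/2)T) / (σ√T) = (ln(20.5/26.35) + (0.0225+0.4532²/2)·1.4788) / 0.551118 = (-0.251043 + 0.185139) / 0.551118 = -0.119584
d₂ = d₁ − σ√T = -0.119584 − 0.551118 = -0.670702
e^{−rT} = 0.967274
N(d₁) = 0.452406,  N(d₂) = 0.251205
price = S·N(d₁) − K·e^{−rT}·N(d₂) = 9.274331 − 6.402639 = 2.871692
[asset 1 put K=171.47]
σ√T = 0.3991·√1.2892 = 0.453150
d₁ = (ln(S/K) + (r+σ²/2)T) / (σ√T) = (ln(198.77/171.47) + (0.0225+0.3991²/2)·1.2892) / 0.453150 = (0.147740 + 0.131679) / 0.453150 = 0.616616
d₂ = d₁ − σ√T = 0.616616 − 0.453150 = 0.163466
e^{−rT} = 0.971410
N(−d₁) = 0.268744,  N(−d₂) = 0.435076
price = K·e^{−rT}·N(−d₂) − S·N(−d₁) = 72.469527 − 53.418250 = 19.051277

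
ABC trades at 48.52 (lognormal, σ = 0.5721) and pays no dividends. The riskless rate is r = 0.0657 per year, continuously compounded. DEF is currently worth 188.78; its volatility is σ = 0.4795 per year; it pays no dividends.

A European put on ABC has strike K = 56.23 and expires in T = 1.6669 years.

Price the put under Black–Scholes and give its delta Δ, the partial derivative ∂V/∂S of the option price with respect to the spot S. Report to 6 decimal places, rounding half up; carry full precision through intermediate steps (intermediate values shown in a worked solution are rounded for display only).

price = 15.205917
Δ = -0.375271

σ√T = 0.5721·√1.6669 = 0.738630
d₁ = (ln(S/K) + (r+σ²/2)T) / (σ√T) = (ln(48.52/56.23) + (0.0657+0.5721²/2)·1.6669) / 0.738630 = (-0.147474 + 0.382302) / 0.738630 = 0.317924
d₂ = d₁ − σ√T = 0.317924 − 0.738630 = -0.420706
e^{−rT} = 0.896268
N(−d₁) = 0.375271,  N(−d₂) = 0.663015
Put price V = K·e^{−rT}·N(−d₂) − S·N(−d₁) = 33.414086 − 18.208169 = 15.205917
Δ = −N(−d₁) = -0.375271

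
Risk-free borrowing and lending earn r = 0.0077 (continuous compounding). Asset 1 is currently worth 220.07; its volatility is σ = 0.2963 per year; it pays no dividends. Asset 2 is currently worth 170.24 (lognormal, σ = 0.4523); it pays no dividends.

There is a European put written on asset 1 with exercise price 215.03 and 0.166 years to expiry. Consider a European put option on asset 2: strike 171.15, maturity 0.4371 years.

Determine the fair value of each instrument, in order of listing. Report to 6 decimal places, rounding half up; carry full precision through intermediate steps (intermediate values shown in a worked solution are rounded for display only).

price(asset 1 put K=215.03) = 8.020679
price(asset 2 put K=171.15) = 20.421396

[asset 1 put K=215.03]
σ√T = 0.2963·√0.166 = 0.120722
d₁ = (ln(S/K) + (r+σ²/2)T) / (σ√T) = (ln(220.07/215.03) + (0.0077+0.2963²/2)·0.166) / 0.120722 = (0.023168 + 0.008565) / 0.120722 = 0.262862
d₂ = d₁ − σ√T = 0.262862 − 0.120722 = 0.142140
e^{−rT} = 0.998723
N(−d₁) = 0.396328,  N(−d₂) = 0.443485
price = K·e^{−rT}·N(−d₂) − S·N(−d₁) = 95.240667 − 87.219988 = 8.020679
[asset 2 put K=171.15]
σ√T = 0.4523·√0.4371 = 0.299032
d₁ = (ln(S/K) + (r+σ²/2)T) / (σ√T) = (ln(170.24/171.15) + (0.0077+0.4523²/2)·0.4371) / 0.299032 = (-0.005331 + 0.048076) / 0.299032 = 0.142943
d₂ = d₁ − σ√T = 0.142943 − 0.299032 = -0.156089
e^{−rT} = 0.996640
N(−d₁) = 0.443168,  N(−d₂) = 0.562018
price = K·e^{−rT}·N(−d₂) − S·N(−d₁) = 95.866254 − 75.444857 = 20.421396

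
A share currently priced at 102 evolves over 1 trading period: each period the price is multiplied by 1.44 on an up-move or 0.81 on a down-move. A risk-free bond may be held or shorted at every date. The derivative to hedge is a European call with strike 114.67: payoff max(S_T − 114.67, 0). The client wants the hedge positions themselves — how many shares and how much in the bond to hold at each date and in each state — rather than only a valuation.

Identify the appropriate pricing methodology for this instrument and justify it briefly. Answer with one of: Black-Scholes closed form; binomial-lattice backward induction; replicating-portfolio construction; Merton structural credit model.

Key observation: the task asks for the hedge itself — share and bond holdings at every node of the 1-period tree on spot 102 with factors 1.44/0.81 — which is exactly what the replicating-portfolio construction produces.

framework: replicating-portfolio construction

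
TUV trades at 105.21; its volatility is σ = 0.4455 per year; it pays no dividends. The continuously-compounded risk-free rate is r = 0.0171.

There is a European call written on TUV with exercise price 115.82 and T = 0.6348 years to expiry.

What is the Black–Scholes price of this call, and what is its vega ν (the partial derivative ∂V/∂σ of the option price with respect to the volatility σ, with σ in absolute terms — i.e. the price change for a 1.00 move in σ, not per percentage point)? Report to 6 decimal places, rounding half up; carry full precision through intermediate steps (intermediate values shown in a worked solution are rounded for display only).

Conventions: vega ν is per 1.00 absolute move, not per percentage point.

price = 11.238856
ν = 33.375968

σ√T = 0.4455·√0.6348 = 0.354949
d₁ = (ln(S/K) + (r+σ²/2)T) / (σ√T) = (ln(105.21/115.82) + (0.0171+0.4455²/2)·0.6348) / 0.354949 = (-0.096079 + 0.073850) / 0.354949 = -0.062627
d₂ = d₁ − σ√T = -0.062627 − 0.354949 = -0.417576
e^{−rT} = 0.989204
N(d₁) = 0.475032,  N(d₂) = 0.338129
Call price V = S·N(d₁) − K·e^{−rT}·N(d₂) = 49.978095 − 38.739240 = 11.238856
φ(d₁) = (1/√(2π))·e^{−d₁²/2} = 0.398161
ν = S·φ(d₁)·√T = 33.375968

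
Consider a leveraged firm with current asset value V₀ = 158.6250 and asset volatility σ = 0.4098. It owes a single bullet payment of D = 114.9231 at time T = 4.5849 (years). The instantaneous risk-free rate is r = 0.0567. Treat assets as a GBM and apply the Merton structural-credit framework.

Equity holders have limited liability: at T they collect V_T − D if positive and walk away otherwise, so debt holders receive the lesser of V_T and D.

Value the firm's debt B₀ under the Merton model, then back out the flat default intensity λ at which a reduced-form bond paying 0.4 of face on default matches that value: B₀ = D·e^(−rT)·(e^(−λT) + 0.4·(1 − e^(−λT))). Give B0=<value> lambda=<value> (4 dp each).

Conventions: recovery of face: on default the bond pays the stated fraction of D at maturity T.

Equity is a call on the firm's assets struck at D = 114.9231:
d₁ = [ln(V₀/D) + (r + σ²/2)T] / (σ√T)
   = [ln(158.6250/114.9231) + (0.0567 + 0.5·0.4098²)·4.5849] / (0.4098·√4.5849)
   = [0.322280 + 0.644949] / 0.877479 = 1.102281
d₂ = d₁ − σ√T = 1.102281 − 0.877479 = 0.224801
N(d₁) = 0.864830,  N(d₂) = 0.588933,  e^(−rT) = 0.771079
E₀ = V₀·N(d₁) − D·e^(−rT)·N(d₂)
   = 158.6250·0.864830 − 114.9231·0.771079·0.588933 = 84.995471
B₀ = V₀ − E₀ = 158.6250 − 84.995471 = 73.629529
e^(−λT) = (B₀·e^(rT)/D − 0.4)/(1 − 0.4) = (73.6295·1.296883/114.9231 − 0.4)/0.6 = 0.71815588
λ = −ln(0.71815588)/4.5849 = 0.072208

B0=73.6295 lambda=0.0722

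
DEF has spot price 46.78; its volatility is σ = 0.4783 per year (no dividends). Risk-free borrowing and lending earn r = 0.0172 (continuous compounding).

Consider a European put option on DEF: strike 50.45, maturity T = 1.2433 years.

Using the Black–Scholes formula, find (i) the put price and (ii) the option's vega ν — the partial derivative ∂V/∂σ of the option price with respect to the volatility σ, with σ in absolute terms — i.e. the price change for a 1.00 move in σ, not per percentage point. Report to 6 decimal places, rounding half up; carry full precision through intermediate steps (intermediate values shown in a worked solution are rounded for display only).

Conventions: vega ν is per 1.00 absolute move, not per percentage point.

σ√T = 0.4783·√1.2433 = 0.533321
d₁ = (ln(S/K) + (r+σ²/2)T) / (σ√T) = (ln(46.78/50.45) + (0.0172+0.4783²/2)·1.2433) / 0.533321 = (-0.075527 + 0.163600) / 0.533321 = 0.165141
d₂ = d₁ − σ√T = 0.165141 − 0.533321 = -0.368179
e^{−rT} = 0.978842
N(−d₁) = 0.434416,  N(−d₂) = 0.643630
Put price V = K·e^{−rT}·N(−d₂) − S·N(−d₁) = 31.784131 − 20.322000 = 11.462131
φ(d₁) = (1/√(2π))·e^{−d₁²/2} = 0.393539
ν = S·φ(d₁)·√T = 20.527511

price = 11.462131
ν = 20.527511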